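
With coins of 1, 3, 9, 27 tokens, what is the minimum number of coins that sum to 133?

9

133 = 4×27 + 2×9 + 2×3 + 1×1
Total coins = 4 + 2 + 2 + 1 = 9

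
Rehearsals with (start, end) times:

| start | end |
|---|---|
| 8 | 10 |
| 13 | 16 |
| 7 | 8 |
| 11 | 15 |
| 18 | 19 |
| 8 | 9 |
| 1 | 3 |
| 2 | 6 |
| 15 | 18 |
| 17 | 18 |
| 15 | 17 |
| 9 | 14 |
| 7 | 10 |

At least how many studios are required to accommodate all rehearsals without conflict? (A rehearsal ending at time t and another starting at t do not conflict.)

3

starts: [1, 2, 7, 7, 8, 8, 9, 11, 13, 15, 15, 17, 18]
ends:   [3, 6, 8, 9, 10, 10, 14, 15, 16, 17, 18, 18, 19]
s1→1 s2→2 e3→1 e6→0 s7→1 s7→2 e8→1 s8→2 s8→3  — peak 3.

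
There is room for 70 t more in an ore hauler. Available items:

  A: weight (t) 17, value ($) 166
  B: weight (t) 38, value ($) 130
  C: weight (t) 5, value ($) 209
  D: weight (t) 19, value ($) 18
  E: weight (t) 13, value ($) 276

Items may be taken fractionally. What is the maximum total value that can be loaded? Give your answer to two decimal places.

770.74

Ratios (sorted): C 41.80, E 21.23, A 9.76, B 3.42, D 0.95
take C (5 @ 209); take E (13 @ 276); take A (17 @ 166); take 35/38 of B → 119.74. Capacity used 70/70.
Total value = 770.74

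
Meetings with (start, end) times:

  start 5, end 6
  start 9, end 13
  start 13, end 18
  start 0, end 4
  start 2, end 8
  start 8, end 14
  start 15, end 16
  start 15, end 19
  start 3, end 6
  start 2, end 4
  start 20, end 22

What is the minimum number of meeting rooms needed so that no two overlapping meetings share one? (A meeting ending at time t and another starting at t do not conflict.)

The answer is the maximum number of intervals overlapping at any instant.
Events (time:±→running): 0:+→1 2:+→2 2:+→3 3:+→4 … peak 4.

4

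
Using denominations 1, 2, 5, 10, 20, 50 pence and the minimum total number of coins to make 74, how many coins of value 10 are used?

Use the largest denomination that fits, subtract, and repeat.
74 = 1×50 + 1×20 + 2×2
Count of 10: 0

0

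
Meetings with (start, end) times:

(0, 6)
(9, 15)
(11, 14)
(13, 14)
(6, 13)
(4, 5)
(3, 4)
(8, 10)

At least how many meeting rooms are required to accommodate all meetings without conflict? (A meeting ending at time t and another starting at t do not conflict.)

3

Count concurrent intervals with a sweep; the peak is the room count.
Events (time:±→running): 0:+→1 3:+→2 4:-→1 4:+→2 5:-→1 6:-→0 6:+→1 8:+→2 9:+→3 … peak 3.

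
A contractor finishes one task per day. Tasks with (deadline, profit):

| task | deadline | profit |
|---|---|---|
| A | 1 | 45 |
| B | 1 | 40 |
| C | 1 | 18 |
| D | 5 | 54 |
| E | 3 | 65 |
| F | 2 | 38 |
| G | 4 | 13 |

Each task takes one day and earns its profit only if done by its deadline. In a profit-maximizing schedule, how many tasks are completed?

5

Take jobs in profit order; each goes to the latest open slot no later than its deadline.
By profit: E(d3,65), D(d5,54), A(d1,45), B(d1,40), F(d2,38), C(d1,18), G(d4,13)
E→slot 3; D→slot 5; A→slot 1; B skipped; F→slot 2; C skipped; G→slot 4.
5 of 7 scheduled.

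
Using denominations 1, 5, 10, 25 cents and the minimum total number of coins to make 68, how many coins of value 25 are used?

68 = 2×25 + 1×10 + 1×5 + 3×1
Count of 25: 2

2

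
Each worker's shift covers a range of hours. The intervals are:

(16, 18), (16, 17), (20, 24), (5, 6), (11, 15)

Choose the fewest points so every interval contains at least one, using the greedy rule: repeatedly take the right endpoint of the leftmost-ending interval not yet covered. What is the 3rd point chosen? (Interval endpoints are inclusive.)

17

Sort by right endpoint; whenever an interval is uncovered, place a point at its right end.
By right end: [5,6]  [11,15]  [16,17]  [16,18]  [20,24]
[5,6] uncovered → point at 6; [11,15] uncovered → point at 15; [16,17] uncovered → point at 17; [20,24] uncovered → point at 24.
Points: 6, 15, 17, 24 (4 total).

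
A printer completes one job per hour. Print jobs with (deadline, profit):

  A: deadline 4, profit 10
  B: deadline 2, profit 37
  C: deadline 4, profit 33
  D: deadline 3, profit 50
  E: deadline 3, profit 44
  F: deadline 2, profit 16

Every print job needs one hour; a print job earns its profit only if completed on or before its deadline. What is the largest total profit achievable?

Profit order: D=50 E=44 B=37 C=33 F=16 A=10
Assign: D→slot 3, E→slot 2, B→slot 1, C→slot 4, F skipped, A skipped.
Slots: [1:B] [2:E] [3:D] [4:C]
Profit = 37 + 44 + 50 + 33 = 164

164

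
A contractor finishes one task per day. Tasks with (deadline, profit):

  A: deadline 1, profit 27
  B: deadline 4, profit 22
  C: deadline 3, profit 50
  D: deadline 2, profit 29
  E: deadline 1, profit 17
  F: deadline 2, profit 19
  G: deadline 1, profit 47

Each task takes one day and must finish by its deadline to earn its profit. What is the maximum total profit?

148

Take jobs in profit order; each goes to the latest open slot no later than its deadline.
Profit order: C=50 G=47 D=29 A=27 B=22 F=19 E=17
Assign: C→slot 3, G→slot 1, D→slot 2, A skipped, B→slot 4, F skipped, E skipped.
Slots: [1:G] [2:D] [3:C] [4:B]
Profit = 47 + 29 + 50 + 22 = 148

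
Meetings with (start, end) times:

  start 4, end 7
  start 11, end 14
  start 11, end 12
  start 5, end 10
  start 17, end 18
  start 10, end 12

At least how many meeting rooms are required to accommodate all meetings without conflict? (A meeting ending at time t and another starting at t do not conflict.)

starts: [4, 5, 10, 11, 11, 17]
ends:   [7, 10, 12, 12, 14, 18]
s4→1 s5→2 e7→1 e10→0 s10→1 s11→2 s11→3  — peak 3.

3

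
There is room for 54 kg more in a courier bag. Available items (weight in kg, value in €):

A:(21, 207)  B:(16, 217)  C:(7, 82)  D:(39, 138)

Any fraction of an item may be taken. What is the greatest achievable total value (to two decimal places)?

541.38

Ratios (sorted): B 13.56, C 11.71, A 9.86, D 3.54
take B (16 @ 217); take C (7 @ 82); take A (21 @ 207); take 10/39 of D → 35.38. Capacity used 54/54.
Total value = 541.38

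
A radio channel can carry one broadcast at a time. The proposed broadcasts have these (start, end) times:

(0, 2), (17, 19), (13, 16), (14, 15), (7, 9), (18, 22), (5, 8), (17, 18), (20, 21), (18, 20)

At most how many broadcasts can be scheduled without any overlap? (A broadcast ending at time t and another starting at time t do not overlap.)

6

Sort by end time and greedily take each interval whose start is ≥ the last chosen end.
By end time: (0,2), (5,8), (7,9), (14,15), (13,16), (17,18), (17,19), (18,20), (20,21), (18,22).
Pick (0,2); next start ≥ 2 → (5,8); next start ≥ 8 → (14,15); next start ≥ 15 → (17,18); next start ≥ 18 → (18,20); next start ≥ 20 → (20,21).
Selected 6 broadcasts.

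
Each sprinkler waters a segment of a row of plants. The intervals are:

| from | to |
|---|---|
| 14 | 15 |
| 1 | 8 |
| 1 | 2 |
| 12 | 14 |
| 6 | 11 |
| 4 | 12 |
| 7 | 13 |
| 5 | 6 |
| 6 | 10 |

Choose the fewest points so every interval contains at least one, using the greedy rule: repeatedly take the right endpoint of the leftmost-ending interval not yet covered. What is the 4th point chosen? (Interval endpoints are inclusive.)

15

Process intervals by earliest right end; each time one isn't hit yet, stab at its right endpoint.
Sorted: [1,2] [5,6] [1,8] [6,10] [6,11] [4,12] [7,13] [12,14] [14,15]
{[1,2]} hit by 2; {[5,6],[1,8],[6,10],[6,11],[4,12]} hit by 6; {[7,13],[12,14]} hit by 13; {[14,15]} hit by 15.
Points: 2, 6, 13, 15 (4 total).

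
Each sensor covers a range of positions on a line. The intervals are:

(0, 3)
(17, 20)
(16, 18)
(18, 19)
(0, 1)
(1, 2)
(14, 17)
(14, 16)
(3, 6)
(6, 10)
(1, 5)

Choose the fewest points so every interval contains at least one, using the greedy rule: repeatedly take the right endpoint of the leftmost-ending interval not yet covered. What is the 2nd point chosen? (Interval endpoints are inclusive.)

By right end: [0,1]  [1,2]  [0,3]  [1,5]  [3,6]  [6,10]  [14,16]  [14,17]  [16,18]  [18,19]  [17,20]
[0,1] uncovered → point at 1; [3,6] uncovered → point at 6; [14,16] uncovered → point at 16; [18,19] uncovered → point at 19.
Points: 1, 6, 16, 19 (4 total).

6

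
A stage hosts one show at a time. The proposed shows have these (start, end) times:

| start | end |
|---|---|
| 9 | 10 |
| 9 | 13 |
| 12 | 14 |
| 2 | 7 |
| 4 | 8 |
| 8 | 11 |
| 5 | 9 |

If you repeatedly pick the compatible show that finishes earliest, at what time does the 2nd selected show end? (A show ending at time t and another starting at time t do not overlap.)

Sorted by end: (2,7)  (4,8)  (5,9)  (9,10)  (8,11)  (9,13)  (12,14)
take (2,7); skip (5,9); take (9,10); skip (9,13); take (12,14).
Selected: (2,7) (9,10) (12,14)

10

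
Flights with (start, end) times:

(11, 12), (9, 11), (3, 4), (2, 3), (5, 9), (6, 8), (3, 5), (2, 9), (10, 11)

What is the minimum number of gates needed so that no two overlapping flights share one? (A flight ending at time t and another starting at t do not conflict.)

3

Count concurrent intervals with a sweep; the peak is the room count.
starts: [2, 2, 3, 3, 5, 6, 9, 10, 11]
ends:   [3, 4, 5, 8, 9, 9, 11, 11, 12]
s2→1 s2→2 e3→1 s3→2 s3→3  — peak 3.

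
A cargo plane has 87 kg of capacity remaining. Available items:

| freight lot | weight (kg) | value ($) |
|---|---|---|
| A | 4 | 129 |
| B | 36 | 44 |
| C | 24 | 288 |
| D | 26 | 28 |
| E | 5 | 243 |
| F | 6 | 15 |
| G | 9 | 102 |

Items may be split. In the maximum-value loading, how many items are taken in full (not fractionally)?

6

Sort by value per unit weight and fill in that order.
Order: E (243/5=48.60) > A (129/4=32.25) > C (288/24=12.00) > G (102/9=11.33) > F (15/6=2.50) > B (44/36=1.22) > D (28/26=1.08)
Fill: take E (5 @ 243) → take A (4 @ 129) → take C (24 @ 288) → take G (9 @ 102) → take F (6 @ 15) → take B (36 @ 44) → take 3/26 of D → 3.23; 87/87 used.
6 item(s) taken whole; one partial (take 3/26 of D).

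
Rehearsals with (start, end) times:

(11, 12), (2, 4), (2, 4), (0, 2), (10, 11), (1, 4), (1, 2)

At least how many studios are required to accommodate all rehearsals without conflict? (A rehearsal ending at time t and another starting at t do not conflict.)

3

Count concurrent intervals with a sweep; the peak is the room count.
starts: [0, 1, 1, 2, 2, 10, 11]
ends:   [2, 2, 4, 4, 4, 11, 12]
s0→1 s1→2 s1→3  — peak 3.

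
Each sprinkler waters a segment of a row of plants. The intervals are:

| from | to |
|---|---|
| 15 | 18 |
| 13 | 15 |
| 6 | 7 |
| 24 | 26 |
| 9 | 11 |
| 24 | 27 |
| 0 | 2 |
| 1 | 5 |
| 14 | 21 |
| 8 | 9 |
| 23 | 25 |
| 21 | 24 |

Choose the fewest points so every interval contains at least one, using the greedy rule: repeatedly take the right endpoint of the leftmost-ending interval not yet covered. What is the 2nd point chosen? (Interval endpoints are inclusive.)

7

Sort by right endpoint; whenever an interval is uncovered, place a point at its right end.
Sorted: [0,2] [1,5] [6,7] [8,9] [9,11] [13,15] [15,18] [14,21] [21,24] [23,25] [24,26] [24,27]
{[0,2],[1,5]} hit by 2; {[6,7]} hit by 7; {[8,9],[9,11]} hit by 9; {[13,15],[15,18],[14,21]} hit by 15; {[21,24],[23,25],[24,26],[24,27]} hit by 24.
Points: 2, 7, 9, 15, 24 (5 total).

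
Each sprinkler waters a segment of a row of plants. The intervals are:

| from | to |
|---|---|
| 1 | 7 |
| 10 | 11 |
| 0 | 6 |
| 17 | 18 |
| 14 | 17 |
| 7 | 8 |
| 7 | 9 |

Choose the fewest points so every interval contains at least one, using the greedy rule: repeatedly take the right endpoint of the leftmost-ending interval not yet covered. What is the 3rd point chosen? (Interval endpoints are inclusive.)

By right end: [0,6]  [1,7]  [7,8]  [7,9]  [10,11]  [14,17]  [17,18]
[0,6] uncovered → point at 6; [7,8] uncovered → point at 8; [10,11] uncovered → point at 11; [14,17] uncovered → point at 17.
Points: 6, 8, 11, 17 (4 total).

11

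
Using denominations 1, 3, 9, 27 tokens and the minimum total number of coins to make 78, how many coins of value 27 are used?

78 − 2×27→24 − 2×9→6 − 2×3→0
Count of 27: 2

2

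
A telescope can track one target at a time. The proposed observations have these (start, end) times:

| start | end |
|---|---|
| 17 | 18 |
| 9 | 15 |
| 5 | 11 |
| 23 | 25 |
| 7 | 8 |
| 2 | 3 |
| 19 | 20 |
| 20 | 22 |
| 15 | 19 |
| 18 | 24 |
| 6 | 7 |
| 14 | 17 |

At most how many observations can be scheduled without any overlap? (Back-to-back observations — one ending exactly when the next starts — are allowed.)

8

Sorted by end: (2,3)  (6,7)  (7,8)  (5,11)  (9,15)  (14,17)  (17,18)  (15,19)  (19,20)  (20,22)  (18,24)  (23,25)
take (2,3); take (6,7); take (7,8); take (9,15); take (17,18); take (19,20); take (20,22); take (23,25).
Selected 8 observations.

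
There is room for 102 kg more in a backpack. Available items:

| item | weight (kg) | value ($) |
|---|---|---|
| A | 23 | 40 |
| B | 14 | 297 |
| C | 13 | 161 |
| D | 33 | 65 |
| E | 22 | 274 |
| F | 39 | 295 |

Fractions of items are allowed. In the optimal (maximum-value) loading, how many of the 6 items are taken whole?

Sort by value per unit weight and fill in that order.
Order: B (297/14=21.21) > E (274/22=12.45) > C (161/13=12.38) > F (295/39=7.56) > D (65/33=1.97) > A (40/23=1.74)
Fill: take B (14 @ 297) → take E (22 @ 274) → take C (13 @ 161) → take F (39 @ 295) → take 14/33 of D → 27.58; 102/102 used.
4 item(s) taken whole; one partial (take 14/33 of D).

4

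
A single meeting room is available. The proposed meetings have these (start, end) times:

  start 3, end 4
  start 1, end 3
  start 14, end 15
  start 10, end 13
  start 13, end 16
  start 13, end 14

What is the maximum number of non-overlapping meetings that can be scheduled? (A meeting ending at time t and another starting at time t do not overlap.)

5

Sorted by end: (1,3)  (3,4)  (10,13)  (13,14)  (14,15)  (13,16)
take (1,3); take (3,4); take (10,13); take (13,14); take (14,15).
Selected 5 meetings.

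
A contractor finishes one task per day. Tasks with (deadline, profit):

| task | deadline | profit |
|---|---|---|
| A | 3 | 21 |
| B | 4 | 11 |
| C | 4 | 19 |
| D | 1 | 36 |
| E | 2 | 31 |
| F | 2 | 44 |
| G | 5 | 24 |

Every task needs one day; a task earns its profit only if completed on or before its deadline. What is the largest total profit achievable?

144

By profit: F(d2,44), D(d1,36), E(d2,31), G(d5,24), A(d3,21), C(d4,19), B(d4,11)
F→slot 2; D→slot 1; E skipped; G→slot 5; A→slot 3; C→slot 4; B skipped.
Profit = 36 + 44 + 21 + 19 + 24 = 144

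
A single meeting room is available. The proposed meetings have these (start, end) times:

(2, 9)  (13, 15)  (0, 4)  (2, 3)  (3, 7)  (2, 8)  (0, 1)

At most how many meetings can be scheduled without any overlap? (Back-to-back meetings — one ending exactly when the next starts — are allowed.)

Sort by end time and greedily take each interval whose start is ≥ the last chosen end.
By end time: (0,1), (2,3), (0,4), (3,7), (2,8), (2,9), (13,15).
Pick (0,1); next start ≥ 1 → (2,3); next start ≥ 3 → (3,7); next start ≥ 7 → (13,15).
Selected 4 meetings.

4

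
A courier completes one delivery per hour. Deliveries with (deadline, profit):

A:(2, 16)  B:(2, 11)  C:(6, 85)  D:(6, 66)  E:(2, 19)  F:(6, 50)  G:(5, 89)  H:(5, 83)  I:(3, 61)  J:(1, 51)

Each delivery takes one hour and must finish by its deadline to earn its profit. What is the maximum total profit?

435

By profit: G(d5,89), C(d6,85), H(d5,83), D(d6,66), I(d3,61), J(d1,51), F(d6,50), E(d2,19), A(d2,16), B(d2,11)
G→slot 5; C→slot 6; H→slot 4; D→slot 3; I→slot 2; J→slot 1; F skipped; E skipped; A skipped; B skipped.
Profit = 51 + 61 + 66 + 83 + 89 + 85 = 435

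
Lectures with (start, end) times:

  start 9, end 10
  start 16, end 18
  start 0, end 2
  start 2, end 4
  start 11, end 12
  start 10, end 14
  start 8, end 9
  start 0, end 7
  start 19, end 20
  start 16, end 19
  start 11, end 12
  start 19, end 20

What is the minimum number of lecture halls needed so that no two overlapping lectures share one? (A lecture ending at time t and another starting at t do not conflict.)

3

The answer is the maximum number of intervals overlapping at any instant.
starts: [0, 0, 2, 8, 9, 10, 11, 11, 16, 16, 19, 19]
ends:   [2, 4, 7, 9, 10, 12, 12, 14, 18, 19, 20, 20]
s0→1 s0→2 e2→1 s2→2 e4→1 e7→0 s8→1 e9→0 s9→1 e10→0 s10→1 s11→2 s11→3  — peak 3.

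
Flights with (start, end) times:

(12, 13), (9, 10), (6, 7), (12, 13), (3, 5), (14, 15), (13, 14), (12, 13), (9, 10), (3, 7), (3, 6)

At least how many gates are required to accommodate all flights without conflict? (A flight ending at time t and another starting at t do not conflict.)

3

Events (time:±→running): 3:+→1 3:+→2 3:+→3 … peak 3.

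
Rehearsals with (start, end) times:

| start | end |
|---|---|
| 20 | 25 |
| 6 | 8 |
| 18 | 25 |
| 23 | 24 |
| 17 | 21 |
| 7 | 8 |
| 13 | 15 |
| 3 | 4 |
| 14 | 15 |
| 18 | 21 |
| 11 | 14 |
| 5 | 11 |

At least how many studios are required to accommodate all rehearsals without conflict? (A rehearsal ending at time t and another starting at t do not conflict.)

4

The answer is the maximum number of intervals overlapping at any instant.
starts: [3, 5, 6, 7, 11, 13, 14, 17, 18, 18, 20, 23]
ends:   [4, 8, 8, 11, 14, 15, 15, 21, 21, 24, 25, 25]
s3→1 e4→0 s5→1 s6→2 s7→3 e8→2 e8→1 e11→0 s11→1 s13→2 e14→1 s14→2 e15→1 e15→0 s17→1 s18→2 s18→3 s20→4  — peak 4.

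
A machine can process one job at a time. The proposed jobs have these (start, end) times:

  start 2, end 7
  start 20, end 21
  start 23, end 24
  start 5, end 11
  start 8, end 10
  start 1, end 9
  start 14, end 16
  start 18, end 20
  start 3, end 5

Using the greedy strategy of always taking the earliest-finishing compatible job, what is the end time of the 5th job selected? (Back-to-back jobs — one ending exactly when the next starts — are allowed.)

Sorted by end: (3,5)  (2,7)  (1,9)  (8,10)  (5,11)  (14,16)  (18,20)  (20,21)  (23,24)
take (3,5); take (8,10); take (14,16); take (18,20); take (20,21); take (23,24).
Selected: (3,5) (8,10) (14,16) (18,20) (20,21) (23,24)

21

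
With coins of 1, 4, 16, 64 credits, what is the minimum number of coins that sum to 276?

Use the largest denomination that fits, subtract, and repeat.
276 = 4×64 + 1×16 + 1×4
Total coins = 4 + 1 + 1 = 6

6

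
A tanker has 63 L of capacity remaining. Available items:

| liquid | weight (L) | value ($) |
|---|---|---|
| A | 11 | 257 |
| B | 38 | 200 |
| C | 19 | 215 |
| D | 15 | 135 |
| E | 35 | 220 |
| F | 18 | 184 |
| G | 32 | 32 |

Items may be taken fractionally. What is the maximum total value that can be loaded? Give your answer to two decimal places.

791.00

Sort by value per unit weight and fill in that order.
Order: A (257/11=23.36) > C (215/19=11.32) > F (184/18=10.22) > D (135/15=9.00) > E (220/35=6.29) > B (200/38=5.26) > G (32/32=1.00)
Fill: take A (11 @ 257) → take C (19 @ 215) → take F (18 @ 184) → take D (15 @ 135); 63/63 used.
Total value = 791.00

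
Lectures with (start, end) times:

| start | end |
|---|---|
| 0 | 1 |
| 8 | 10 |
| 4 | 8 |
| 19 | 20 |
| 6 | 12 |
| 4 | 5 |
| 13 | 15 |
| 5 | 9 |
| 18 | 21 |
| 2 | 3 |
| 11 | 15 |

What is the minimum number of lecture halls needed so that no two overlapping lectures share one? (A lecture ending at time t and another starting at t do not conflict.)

Count concurrent intervals with a sweep; the peak is the room count.
Events (time:±→running): 0:+→1 1:-→0 2:+→1 3:-→0 4:+→1 4:+→2 5:-→1 5:+→2 6:+→3 … peak 3.

3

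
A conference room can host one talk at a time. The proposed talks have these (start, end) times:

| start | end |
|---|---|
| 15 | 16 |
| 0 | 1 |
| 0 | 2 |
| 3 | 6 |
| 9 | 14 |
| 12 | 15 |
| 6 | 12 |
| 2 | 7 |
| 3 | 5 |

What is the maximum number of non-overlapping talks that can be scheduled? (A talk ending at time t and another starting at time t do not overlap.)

By end time: (0,1), (0,2), (3,5), (3,6), (2,7), (6,12), (9,14), (12,15), (15,16).
Pick (0,1); next start ≥ 1 → (3,5); next start ≥ 5 → (6,12); next start ≥ 12 → (12,15); next start ≥ 15 → (15,16).
Selected 5 talks.

5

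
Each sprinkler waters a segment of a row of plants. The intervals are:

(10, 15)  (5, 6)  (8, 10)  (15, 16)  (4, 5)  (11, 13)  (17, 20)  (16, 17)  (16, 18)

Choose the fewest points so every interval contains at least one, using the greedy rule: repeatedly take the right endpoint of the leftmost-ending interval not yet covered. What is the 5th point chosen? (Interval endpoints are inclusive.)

20

Process intervals by earliest right end; each time one isn't hit yet, stab at its right endpoint.
By right end: [4,5]  [5,6]  [8,10]  [11,13]  [10,15]  [15,16]  [16,17]  [16,18]  [17,20]
[4,5] uncovered → point at 5; [8,10] uncovered → point at 10; [11,13] uncovered → point at 13; [15,16] uncovered → point at 16; [17,20] uncovered → point at 20.
Points: 5, 10, 13, 16, 20 (5 total).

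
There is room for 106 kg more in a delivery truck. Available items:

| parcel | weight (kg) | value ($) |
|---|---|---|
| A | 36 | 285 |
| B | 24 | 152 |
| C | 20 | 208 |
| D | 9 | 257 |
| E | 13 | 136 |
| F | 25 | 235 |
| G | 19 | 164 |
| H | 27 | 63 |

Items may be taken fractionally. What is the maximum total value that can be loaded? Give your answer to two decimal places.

1158.33

Sort by value per unit weight and fill in that order.
Order: D (257/9=28.56) > E (136/13=10.46) > C (208/20=10.40) > F (235/25=9.40) > G (164/19=8.63) > A (285/36=7.92) > B (152/24=6.33) > H (63/27=2.33)
Fill: take D (9 @ 257) → take E (13 @ 136) → take C (20 @ 208) → take F (25 @ 235) → take G (19 @ 164) → take 20/36 of A → 158.33; 106/106 used.
Total value = 1158.33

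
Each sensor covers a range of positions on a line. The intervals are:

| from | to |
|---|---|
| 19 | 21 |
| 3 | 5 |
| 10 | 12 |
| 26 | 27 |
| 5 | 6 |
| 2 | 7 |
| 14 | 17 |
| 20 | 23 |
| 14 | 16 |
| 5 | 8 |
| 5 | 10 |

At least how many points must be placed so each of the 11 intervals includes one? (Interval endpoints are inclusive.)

Process intervals by earliest right end; each time one isn't hit yet, stab at its right endpoint.
By right end: [3,5]  [5,6]  [2,7]  [5,8]  [5,10]  [10,12]  [14,16]  [14,17]  [19,21]  [20,23]  [26,27]
[3,5] uncovered → point at 5; [10,12] uncovered → point at 12; [14,16] uncovered → point at 16; [19,21] uncovered → point at 21; [26,27] uncovered → point at 27.
Points: 5, 12, 16, 21, 27 (5 total).

5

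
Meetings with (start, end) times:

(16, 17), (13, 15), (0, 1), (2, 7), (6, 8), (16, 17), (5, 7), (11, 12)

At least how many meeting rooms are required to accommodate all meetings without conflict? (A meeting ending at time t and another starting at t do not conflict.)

3

Count concurrent intervals with a sweep; the peak is the room count.
Events (time:±→running): 0:+→1 1:-→0 2:+→1 5:+→2 6:+→3 … peak 3.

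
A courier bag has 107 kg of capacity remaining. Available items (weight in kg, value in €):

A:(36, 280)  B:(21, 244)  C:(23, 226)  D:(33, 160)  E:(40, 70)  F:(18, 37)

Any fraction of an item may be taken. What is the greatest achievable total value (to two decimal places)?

Order: B (244/21=11.62) > C (226/23=9.83) > A (280/36=7.78) > D (160/33=4.85) > F (37/18=2.06) > E (70/40=1.75)
Fill: take B (21 @ 244) → take C (23 @ 226) → take A (36 @ 280) → take 27/33 of D → 130.91; 107/107 used.
Total value = 880.91

880.91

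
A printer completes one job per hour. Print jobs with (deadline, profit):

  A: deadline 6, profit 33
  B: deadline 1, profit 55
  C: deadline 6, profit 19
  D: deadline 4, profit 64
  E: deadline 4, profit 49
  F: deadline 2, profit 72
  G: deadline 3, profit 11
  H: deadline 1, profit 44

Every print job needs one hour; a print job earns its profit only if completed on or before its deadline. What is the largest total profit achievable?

292

Sort by profit descending; place each in the latest free slot ≤ its deadline.
Profit order: F=72 D=64 B=55 E=49 H=44 A=33 C=19 G=11
Assign: F→slot 2, D→slot 4, B→slot 1, E→slot 3, H skipped, A→slot 6, C→slot 5, G skipped.
Slots: [1:B] [2:F] [3:E] [4:D] [5:C] [6:A]
Profit = 55 + 72 + 49 + 64 + 19 + 33 = 292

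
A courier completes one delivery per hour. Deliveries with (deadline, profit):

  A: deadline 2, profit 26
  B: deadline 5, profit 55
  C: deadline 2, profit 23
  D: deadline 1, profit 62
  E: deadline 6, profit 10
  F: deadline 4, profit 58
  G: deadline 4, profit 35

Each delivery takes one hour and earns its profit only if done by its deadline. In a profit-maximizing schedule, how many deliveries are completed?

6

By profit: D(d1,62), F(d4,58), B(d5,55), G(d4,35), A(d2,26), C(d2,23), E(d6,10)
D→slot 1; F→slot 4; B→slot 5; G→slot 3; A→slot 2; C skipped; E→slot 6.
6 of 7 scheduled.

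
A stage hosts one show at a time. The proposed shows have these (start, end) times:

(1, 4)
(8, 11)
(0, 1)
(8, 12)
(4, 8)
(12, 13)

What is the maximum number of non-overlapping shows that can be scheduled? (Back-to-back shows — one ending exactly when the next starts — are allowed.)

5

Order by finish time; keep every interval that doesn't clash with the previous kept one.
Sorted by end: (0,1)  (1,4)  (4,8)  (8,11)  (8,12)  (12,13)
take (0,1); take (1,4); take (4,8); take (8,11); take (12,13).
Selected 5 shows.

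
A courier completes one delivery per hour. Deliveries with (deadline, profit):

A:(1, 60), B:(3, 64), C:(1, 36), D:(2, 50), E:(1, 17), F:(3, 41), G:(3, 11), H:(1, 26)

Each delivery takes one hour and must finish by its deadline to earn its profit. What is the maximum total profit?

174

Sort by profit descending; place each in the latest free slot ≤ its deadline.
Profit order: B=64 A=60 D=50 F=41 C=36 H=26 E=17 G=11
Assign: B→slot 3, A→slot 1, D→slot 2, F skipped, C skipped, H skipped, E skipped, G skipped.
Slots: [1:A] [2:D] [3:B]
Profit = 60 + 50 + 64 = 174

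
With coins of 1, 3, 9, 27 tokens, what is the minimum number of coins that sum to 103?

7

Greedy: take as many of the largest coin as possible, then repeat with the remainder.
103 = 3×27 + 2×9 + 1×3 + 1×1
Total coins = 3 + 2 + 1 + 1 = 7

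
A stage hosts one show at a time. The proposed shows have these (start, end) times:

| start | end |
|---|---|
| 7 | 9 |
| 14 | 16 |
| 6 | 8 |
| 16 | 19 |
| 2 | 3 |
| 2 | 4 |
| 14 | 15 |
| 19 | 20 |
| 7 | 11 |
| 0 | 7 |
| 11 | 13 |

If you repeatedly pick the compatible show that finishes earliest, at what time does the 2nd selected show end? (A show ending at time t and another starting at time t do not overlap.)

8

Greedy by earliest finish: after sorting by end time, pick each interval compatible with the last pick.
Sorted by end: (2,3)  (2,4)  (0,7)  (6,8)  (7,9)  (7,11)  (11,13)  (14,15)  (14,16)  (16,19)  (19,20)
take (2,3); skip (2,4); take (6,8); take (11,13); take (14,15); skip (14,16); take (16,19); take (19,20).
Selected: (2,3) (6,8) (11,13) (14,15) (16,19) (19,20)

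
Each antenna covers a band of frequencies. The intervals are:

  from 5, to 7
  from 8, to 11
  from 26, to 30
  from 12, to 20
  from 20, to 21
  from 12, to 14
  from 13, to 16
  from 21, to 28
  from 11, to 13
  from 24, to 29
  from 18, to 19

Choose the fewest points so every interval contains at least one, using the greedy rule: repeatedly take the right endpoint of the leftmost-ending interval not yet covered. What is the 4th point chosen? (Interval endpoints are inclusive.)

19

By right end: [5,7]  [8,11]  [11,13]  [12,14]  [13,16]  [18,19]  [12,20]  [20,21]  [21,28]  [24,29]  [26,30]
[5,7] uncovered → point at 7; [8,11] uncovered → point at 11; [12,14] uncovered → point at 14; [18,19] uncovered → point at 19; [20,21] uncovered → point at 21; [24,29] uncovered → point at 29.
Points: 7, 11, 14, 19, 21, 29 (6 total).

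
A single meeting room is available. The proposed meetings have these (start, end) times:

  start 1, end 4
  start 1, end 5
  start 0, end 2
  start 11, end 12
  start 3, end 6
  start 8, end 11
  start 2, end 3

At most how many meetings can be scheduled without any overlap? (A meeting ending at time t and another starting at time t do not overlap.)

By end time: (0,2), (2,3), (1,4), (1,5), (3,6), (8,11), (11,12).
Pick (0,2); next start ≥ 2 → (2,3); next start ≥ 3 → (3,6); next start ≥ 6 → (8,11); next start ≥ 11 → (11,12).
Selected 5 meetings.

5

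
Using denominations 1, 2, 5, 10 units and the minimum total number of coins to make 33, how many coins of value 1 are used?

Use the largest denomination that fits, subtract, and repeat.
33 = 3×10 + 1×2 + 1×1
Count of 1: 1

1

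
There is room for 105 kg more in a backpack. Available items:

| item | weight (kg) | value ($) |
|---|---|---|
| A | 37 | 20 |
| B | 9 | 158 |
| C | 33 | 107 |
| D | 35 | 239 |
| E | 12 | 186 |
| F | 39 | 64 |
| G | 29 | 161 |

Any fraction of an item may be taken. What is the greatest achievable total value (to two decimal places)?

808.85

Order: B (158/9=17.56) > E (186/12=15.50) > D (239/35=6.83) > G (161/29=5.55) > C (107/33=3.24) > F (64/39=1.64) > A (20/37=0.54)
Fill: take B (9 @ 158) → take E (12 @ 186) → take D (35 @ 239) → take G (29 @ 161) → take 20/33 of C → 64.85; 105/105 used.
Total value = 808.85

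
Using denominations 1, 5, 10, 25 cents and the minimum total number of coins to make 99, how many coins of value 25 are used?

Greedy: take as many of the largest coin as possible, then repeat with the remainder.
99 − 3×25→24 − 2×10→4 − 4×1→0
Count of 25: 3

3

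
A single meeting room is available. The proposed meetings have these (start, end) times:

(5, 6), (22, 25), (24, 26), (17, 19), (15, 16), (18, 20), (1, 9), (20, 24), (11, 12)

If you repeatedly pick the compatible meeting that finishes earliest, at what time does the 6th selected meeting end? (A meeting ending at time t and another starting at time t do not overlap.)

Sorted by end: (5,6)  (1,9)  (11,12)  (15,16)  (17,19)  (18,20)  (20,24)  (22,25)  (24,26)
take (5,6); take (11,12); take (15,16); take (17,19); take (20,24); skip (22,25); take (24,26).
Selected: (5,6) (11,12) (15,16) (17,19) (20,24) (24,26)

26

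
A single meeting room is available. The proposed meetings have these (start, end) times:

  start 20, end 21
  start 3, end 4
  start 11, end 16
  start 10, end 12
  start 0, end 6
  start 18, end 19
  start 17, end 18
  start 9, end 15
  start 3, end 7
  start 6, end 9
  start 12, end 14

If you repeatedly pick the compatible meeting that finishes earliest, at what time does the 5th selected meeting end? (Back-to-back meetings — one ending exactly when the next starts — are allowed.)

By end time: (3,4), (0,6), (3,7), (6,9), (10,12), (12,14), (9,15), (11,16), (17,18), (18,19), (20,21).
Pick (3,4); next start ≥ 4 → (6,9); next start ≥ 9 → (10,12); next start ≥ 12 → (12,14); next start ≥ 14 → (17,18); next start ≥ 18 → (18,19); next start ≥ 19 → (20,21).
Selected: (3,4) (6,9) (10,12) (12,14) (17,18) (18,19) (20,21)

18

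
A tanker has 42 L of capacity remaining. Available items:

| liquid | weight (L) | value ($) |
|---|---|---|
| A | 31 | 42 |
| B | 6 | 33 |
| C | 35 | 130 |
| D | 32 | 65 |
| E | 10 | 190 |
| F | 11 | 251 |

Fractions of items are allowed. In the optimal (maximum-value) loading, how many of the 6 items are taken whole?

Greedy by value/weight ratio, highest first.
Order: F (251/11=22.82) > E (190/10=19.00) > B (33/6=5.50) > C (130/35=3.71) > D (65/32=2.03) > A (42/31=1.35)
Fill: take F (11 @ 251) → take E (10 @ 190) → take B (6 @ 33) → take 15/35 of C → 55.71; 42/42 used.
3 item(s) taken whole; one partial (take 15/35 of C).

3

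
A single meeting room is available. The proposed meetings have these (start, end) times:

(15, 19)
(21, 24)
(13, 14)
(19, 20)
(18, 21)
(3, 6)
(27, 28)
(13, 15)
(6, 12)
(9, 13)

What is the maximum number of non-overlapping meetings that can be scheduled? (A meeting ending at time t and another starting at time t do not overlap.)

7

By end time: (3,6), (6,12), (9,13), (13,14), (13,15), (15,19), (19,20), (18,21), (21,24), (27,28).
Pick (3,6); next start ≥ 6 → (6,12); next start ≥ 12 → (13,14); next start ≥ 14 → (15,19); next start ≥ 19 → (19,20); next start ≥ 20 → (21,24); next start ≥ 24 → (27,28).
Selected 7 meetings.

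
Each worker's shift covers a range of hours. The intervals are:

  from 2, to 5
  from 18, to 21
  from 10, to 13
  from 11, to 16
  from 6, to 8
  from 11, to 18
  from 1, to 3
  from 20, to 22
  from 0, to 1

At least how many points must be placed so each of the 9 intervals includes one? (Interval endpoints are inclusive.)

5

Process intervals by earliest right end; each time one isn't hit yet, stab at its right endpoint.
By right end: [0,1]  [1,3]  [2,5]  [6,8]  [10,13]  [11,16]  [11,18]  [18,21]  [20,22]
[0,1] uncovered → point at 1; [2,5] uncovered → point at 5; [6,8] uncovered → point at 8; [10,13] uncovered → point at 13; [18,21] uncovered → point at 21.
Points: 1, 5, 8, 13, 21 (5 total).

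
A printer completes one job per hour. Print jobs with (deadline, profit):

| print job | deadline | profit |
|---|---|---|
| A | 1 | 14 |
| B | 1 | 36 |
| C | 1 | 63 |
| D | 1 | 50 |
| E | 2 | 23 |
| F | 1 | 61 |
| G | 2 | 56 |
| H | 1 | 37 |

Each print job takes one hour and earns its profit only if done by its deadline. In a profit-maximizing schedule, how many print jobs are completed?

Profit order: C=63 F=61 G=56 D=50 H=37 B=36 E=23 A=14
Assign: C→slot 1, F skipped, G→slot 2, D skipped, H skipped, B skipped, E skipped, A skipped.
Slots: [1:C] [2:G]
2 of 8 scheduled.

2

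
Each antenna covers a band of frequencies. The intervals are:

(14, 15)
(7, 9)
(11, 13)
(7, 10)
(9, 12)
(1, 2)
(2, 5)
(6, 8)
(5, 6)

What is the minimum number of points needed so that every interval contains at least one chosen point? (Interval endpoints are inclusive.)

Process intervals by earliest right end; each time one isn't hit yet, stab at its right endpoint.
Sorted: [1,2] [2,5] [5,6] [6,8] [7,9] [7,10] [9,12] [11,13] [14,15]
{[1,2],[2,5]} hit by 2; {[5,6],[6,8]} hit by 6; {[7,9],[7,10],[9,12]} hit by 9; {[11,13]} hit by 13; {[14,15]} hit by 15.
Points: 2, 6, 9, 13, 15 (5 total).

5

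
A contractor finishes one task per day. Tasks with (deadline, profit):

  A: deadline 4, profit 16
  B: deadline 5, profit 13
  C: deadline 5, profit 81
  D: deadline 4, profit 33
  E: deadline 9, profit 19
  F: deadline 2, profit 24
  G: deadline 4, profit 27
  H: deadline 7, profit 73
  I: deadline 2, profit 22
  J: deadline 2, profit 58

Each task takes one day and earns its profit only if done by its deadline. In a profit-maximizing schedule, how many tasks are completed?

Take jobs in profit order; each goes to the latest open slot no later than its deadline.
By profit: C(d5,81), H(d7,73), J(d2,58), D(d4,33), G(d4,27), F(d2,24), I(d2,22), E(d9,19), A(d4,16), B(d5,13)
C→slot 5; H→slot 7; J→slot 2; D→slot 4; G→slot 3; F→slot 1; I skipped; E→slot 9; A skipped; B skipped.
7 of 10 scheduled.

7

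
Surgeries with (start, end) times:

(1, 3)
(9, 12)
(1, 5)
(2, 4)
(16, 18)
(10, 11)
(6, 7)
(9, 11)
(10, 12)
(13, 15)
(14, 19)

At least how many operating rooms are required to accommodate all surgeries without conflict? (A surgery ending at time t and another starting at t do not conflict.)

4

starts: [1, 1, 2, 6, 9, 9, 10, 10, 13, 14, 16]
ends:   [3, 4, 5, 7, 11, 11, 12, 12, 15, 18, 19]
s1→1 s1→2 s2→3 e3→2 e4→1 e5→0 s6→1 e7→0 s9→1 s9→2 s10→3 s10→4  — peak 4.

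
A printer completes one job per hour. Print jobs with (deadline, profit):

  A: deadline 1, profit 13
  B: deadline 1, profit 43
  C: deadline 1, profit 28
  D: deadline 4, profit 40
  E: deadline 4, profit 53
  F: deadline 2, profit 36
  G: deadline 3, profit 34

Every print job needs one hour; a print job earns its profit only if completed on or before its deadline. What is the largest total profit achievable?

172

By profit: E(d4,53), B(d1,43), D(d4,40), F(d2,36), G(d3,34), C(d1,28), A(d1,13)
E→slot 4; B→slot 1; D→slot 3; F→slot 2; G skipped; C skipped; A skipped.
Profit = 43 + 36 + 40 + 53 = 172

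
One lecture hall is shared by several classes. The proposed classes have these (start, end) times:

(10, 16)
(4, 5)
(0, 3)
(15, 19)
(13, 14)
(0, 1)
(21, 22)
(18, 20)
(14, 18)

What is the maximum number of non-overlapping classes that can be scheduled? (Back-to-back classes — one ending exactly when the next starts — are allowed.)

6

Sorted by end: (0,1)  (0,3)  (4,5)  (13,14)  (10,16)  (14,18)  (15,19)  (18,20)  (21,22)
take (0,1); skip (0,3); take (4,5); take (13,14); take (14,18); take (18,20); take (21,22).
Selected 6 classes.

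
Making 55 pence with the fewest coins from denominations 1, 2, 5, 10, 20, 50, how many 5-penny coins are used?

1

Greedy: take as many of the largest coin as possible, then repeat with the remainder.
55 − 1×50→5 − 1×5→0
Count of 5: 1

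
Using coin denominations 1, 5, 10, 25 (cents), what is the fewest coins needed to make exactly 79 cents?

7

Greedy: take as many of the largest coin as possible, then repeat with the remainder.
79 = 3×25 + 4×1
Total coins = 3 + 4 = 7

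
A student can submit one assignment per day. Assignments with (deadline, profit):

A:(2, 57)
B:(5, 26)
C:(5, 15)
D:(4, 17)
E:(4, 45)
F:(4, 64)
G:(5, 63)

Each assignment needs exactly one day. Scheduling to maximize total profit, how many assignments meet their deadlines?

Sort by profit descending; place each in the latest free slot ≤ its deadline.
By profit: F(d4,64), G(d5,63), A(d2,57), E(d4,45), B(d5,26), D(d4,17), C(d5,15)
F→slot 4; G→slot 5; A→slot 2; E→slot 3; B→slot 1; D skipped; C skipped.
5 of 7 scheduled.

5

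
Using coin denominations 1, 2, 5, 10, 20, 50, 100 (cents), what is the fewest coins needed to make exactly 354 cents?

Greedy: take as many of the largest coin as possible, then repeat with the remainder.
354 = 3×100 + 1×50 + 2×2
Total coins = 3 + 1 + 2 = 6

6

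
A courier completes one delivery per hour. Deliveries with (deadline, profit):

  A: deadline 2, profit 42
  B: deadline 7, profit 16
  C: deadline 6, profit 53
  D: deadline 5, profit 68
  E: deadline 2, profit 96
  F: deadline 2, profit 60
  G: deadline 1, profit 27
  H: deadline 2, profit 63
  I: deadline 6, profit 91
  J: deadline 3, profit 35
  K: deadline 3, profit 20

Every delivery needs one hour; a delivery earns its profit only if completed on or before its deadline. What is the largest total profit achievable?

422

Profit order: E=96 I=91 D=68 H=63 F=60 C=53 A=42 J=35 G=27 K=20 B=16
Assign: E→slot 2, I→slot 6, D→slot 5, H→slot 1, F skipped, C→slot 4, A skipped, J→slot 3, G skipped, K skipped, B→slot 7.
Slots: [1:H] [2:E] [3:J] [4:C] [5:D] [6:I] [7:B]
Profit = 63 + 96 + 35 + 53 + 68 + 91 + 16 = 422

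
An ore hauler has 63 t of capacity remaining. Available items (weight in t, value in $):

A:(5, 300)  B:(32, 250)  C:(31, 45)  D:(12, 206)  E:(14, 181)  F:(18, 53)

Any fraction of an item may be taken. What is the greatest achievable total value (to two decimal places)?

Greedy by value/weight ratio, highest first.
Ratios (sorted): A 60.00, D 17.17, E 12.93, B 7.81, F 2.94, C 1.45
take A (5 @ 300); take D (12 @ 206); take E (14 @ 181); take B (32 @ 250). Capacity used 63/63.
Total value = 937.00

937.00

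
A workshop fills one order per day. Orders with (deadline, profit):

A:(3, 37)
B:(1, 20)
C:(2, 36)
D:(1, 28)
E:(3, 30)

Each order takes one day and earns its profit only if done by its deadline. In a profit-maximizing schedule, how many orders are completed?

3

Take jobs in profit order; each goes to the latest open slot no later than its deadline.
By profit: A(d3,37), C(d2,36), E(d3,30), D(d1,28), B(d1,20)
A→slot 3; C→slot 2; E→slot 1; D skipped; B skipped.
3 of 5 scheduled.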